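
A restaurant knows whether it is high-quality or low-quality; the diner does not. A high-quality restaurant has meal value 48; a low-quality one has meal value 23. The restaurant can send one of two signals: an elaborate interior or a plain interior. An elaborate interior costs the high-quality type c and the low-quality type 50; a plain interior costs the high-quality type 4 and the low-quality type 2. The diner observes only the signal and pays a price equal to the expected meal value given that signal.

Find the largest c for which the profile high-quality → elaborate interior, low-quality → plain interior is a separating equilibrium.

Under separation: elaborate interior → high-quality (pays 48); plain interior → low-quality (pays 23).
Low-quality: 23 − 2 = 21 ≥ 48 − 50 = -2. Holds regardless of c. ✓
High-quality: 48 − c ≥ 23 − 4, so c ≤ 48 − 19 = 29.

29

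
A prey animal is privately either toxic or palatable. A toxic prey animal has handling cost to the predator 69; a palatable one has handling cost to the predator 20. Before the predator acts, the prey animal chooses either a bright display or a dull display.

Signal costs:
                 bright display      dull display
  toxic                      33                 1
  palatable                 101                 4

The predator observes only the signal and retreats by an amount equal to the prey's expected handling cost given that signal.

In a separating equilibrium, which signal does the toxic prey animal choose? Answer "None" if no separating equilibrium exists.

bright display

Try toxic → bright display, palatable → dull display:
  Under separation the predator infers type exactly: bright display → toxic (pays 69), dull display → palatable (pays 20).
  Toxic: bright display gives 69 − 33 = 36; dull display gives 20 − 1 = 19. No deviation. ✓
  Palatable: dull display gives 20 − 4 = 16; bright display gives 69 − 101 = -32. No deviation. ✓
Both hold — the toxic type sends bright display.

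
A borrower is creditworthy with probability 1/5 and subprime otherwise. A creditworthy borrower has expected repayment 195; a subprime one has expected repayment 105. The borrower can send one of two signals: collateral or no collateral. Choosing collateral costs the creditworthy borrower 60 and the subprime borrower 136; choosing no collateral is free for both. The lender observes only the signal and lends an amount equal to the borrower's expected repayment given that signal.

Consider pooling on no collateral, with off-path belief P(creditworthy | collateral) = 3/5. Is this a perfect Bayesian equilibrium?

At the pooled signal (no collateral) the lender holds the prior 1/5 and pays 1/5·195 + 4/5·105 = 123. Off-path (collateral) belief 3/5 gives 3/5·195 + 2/5·105 = 159.
Creditworthy: no collateral gives 123 − 0 = 123; collateral gives 159 − 60 = 99. Stays. ✓
Subprime: no collateral gives 123 − 0 = 123; collateral gives 159 − 136 = 23. Stays. ✓

Yes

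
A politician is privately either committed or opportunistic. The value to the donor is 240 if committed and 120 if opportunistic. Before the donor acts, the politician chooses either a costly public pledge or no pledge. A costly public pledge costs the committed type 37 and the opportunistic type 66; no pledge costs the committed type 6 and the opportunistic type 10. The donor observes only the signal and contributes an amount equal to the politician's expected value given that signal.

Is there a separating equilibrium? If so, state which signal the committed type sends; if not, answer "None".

None

Try committed → pledge, opportunistic → no pledge:
  If types separate, pledge earns payment 240 and no pledge earns 120.
  Committed: pledge gives 240 − 37 = 203; no pledge gives 120 − 6 = 114. No deviation. ✓
  Opportunistic: no pledge gives 120 − 10 = 110; pledge gives 240 − 66 = 174. Would deviate. ✗
Try committed → no pledge, opportunistic → pledge:
  If types separate, no pledge earns payment 240 and pledge earns 120.
  Committed: no pledge gives 240 − 6 = 234; pledge gives 120 − 37 = 83. No deviation. ✓
  Opportunistic: pledge gives 120 − 66 = 54; no pledge gives 240 − 10 = 230. Would deviate. ✗
Neither assignment is incentive-compatible.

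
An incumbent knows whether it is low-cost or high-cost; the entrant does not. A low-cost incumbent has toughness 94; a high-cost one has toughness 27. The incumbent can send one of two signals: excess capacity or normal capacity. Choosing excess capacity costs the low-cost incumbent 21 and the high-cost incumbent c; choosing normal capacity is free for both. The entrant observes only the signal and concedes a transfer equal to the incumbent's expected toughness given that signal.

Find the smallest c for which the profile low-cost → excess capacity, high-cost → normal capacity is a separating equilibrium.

Under separation: excess capacity → low-cost (pays 94); normal capacity → high-cost (pays 27).
Low-cost: 94 − 21 = 73 ≥ 27 − 0 = 27. Holds regardless of c. ✓
High-cost: 27 − 0 ≥ 94 − c, so c ≥ 94 − 27 = 67.

67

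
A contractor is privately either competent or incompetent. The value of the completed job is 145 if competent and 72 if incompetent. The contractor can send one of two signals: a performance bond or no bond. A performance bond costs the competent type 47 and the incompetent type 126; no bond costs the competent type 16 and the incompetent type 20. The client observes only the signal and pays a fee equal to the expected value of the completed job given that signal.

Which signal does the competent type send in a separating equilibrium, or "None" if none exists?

bond

Try competent → bond, incompetent → no bond:
  If types separate, bond earns payment 145 and no bond earns 72.
  Competent: bond gives 145 − 47 = 98; no bond gives 72 − 16 = 56. No deviation. ✓
  Incompetent: no bond gives 72 − 20 = 52; bond gives 145 − 126 = 19. No deviation. ✓
Both hold — the competent type sends bond.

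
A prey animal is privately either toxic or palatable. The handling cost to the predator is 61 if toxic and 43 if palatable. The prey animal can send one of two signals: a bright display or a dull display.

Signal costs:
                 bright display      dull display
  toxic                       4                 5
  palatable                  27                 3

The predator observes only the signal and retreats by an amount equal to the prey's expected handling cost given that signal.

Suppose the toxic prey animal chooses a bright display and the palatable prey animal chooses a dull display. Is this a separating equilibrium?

If types separate, bright display earns payment 61 and dull display earns 43.
Toxic: bright display gives 61 − 4 = 57; dull display gives 43 − 5 = 38. No deviation. ✓
Palatable: dull display gives 43 − 3 = 40; bright display gives 61 − 27 = 34. No deviation. ✓
Both incentive constraints hold.

Yes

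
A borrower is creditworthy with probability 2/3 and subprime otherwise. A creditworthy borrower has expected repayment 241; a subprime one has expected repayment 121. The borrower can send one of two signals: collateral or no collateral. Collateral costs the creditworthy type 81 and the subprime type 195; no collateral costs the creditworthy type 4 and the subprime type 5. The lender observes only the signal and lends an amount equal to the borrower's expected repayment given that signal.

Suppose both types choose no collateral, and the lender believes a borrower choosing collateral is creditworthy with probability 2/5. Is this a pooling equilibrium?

At the pooled signal (no collateral) the lender holds the prior 2/3 and pays 2/3·241 + 1/3·121 = 201. Off-path (collateral) belief 2/5 gives 2/5·241 + 3/5·121 = 169.
Creditworthy: no collateral gives 201 − 4 = 197; collateral gives 169 − 81 = 88. Stays. ✓
Subprime: no collateral gives 201 − 5 = 196; collateral gives 169 − 195 = -26. Stays. ✓

Yes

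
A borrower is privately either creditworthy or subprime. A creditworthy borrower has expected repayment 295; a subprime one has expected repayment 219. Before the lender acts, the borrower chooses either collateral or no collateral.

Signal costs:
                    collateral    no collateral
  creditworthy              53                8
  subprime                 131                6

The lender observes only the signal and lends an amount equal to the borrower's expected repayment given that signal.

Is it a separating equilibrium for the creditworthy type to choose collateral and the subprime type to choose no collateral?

Yes

Under separation the lender infers type exactly: collateral → creditworthy (pays 295), no collateral → subprime (pays 219).
Creditworthy: collateral gives 295 − 53 = 242; no collateral gives 219 − 8 = 211. No deviation. ✓
Subprime: no collateral gives 219 − 6 = 213; collateral gives 295 − 131 = 164. No deviation. ✓
Both incentive constraints hold.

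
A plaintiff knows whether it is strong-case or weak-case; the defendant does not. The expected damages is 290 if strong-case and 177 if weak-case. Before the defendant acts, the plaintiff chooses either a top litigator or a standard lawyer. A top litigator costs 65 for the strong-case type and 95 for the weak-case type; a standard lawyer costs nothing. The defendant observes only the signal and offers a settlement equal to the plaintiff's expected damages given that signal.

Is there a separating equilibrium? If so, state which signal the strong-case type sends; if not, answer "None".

Try strong-case → top litigator, weak-case → standard lawyer:
  If types separate, top litigator earns payment 290 and standard lawyer earns 177.
  Strong-case: top litigator gives 290 − 65 = 225; standard lawyer gives 177 − 0 = 177. No deviation. ✓
  Weak-case: standard lawyer gives 177 − 0 = 177; top litigator gives 290 − 95 = 195. Would deviate. ✗
Try strong-case → standard lawyer, weak-case → top litigator:
  If types separate, standard lawyer earns payment 290 and top litigator earns 177.
  Strong-case: standard lawyer gives 290 − 0 = 290; top litigator gives 177 − 65 = 112. No deviation. ✓
  Weak-case: top litigator gives 177 − 95 = 82; standard lawyer gives 290 − 0 = 290. Would deviate. ✗
Neither assignment is incentive-compatible.

None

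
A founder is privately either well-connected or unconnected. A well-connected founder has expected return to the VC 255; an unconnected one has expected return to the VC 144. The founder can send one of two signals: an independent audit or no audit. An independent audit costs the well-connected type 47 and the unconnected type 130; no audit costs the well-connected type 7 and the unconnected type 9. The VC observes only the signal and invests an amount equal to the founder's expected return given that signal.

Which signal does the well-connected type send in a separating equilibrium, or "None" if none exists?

audit

Try well-connected → audit, unconnected → no audit:
  Under separation the VC infers type exactly: audit → well-connected (pays 255), no audit → unconnected (pays 144).
  Well-connected: audit gives 255 − 47 = 208; no audit gives 144 − 7 = 137. No deviation. ✓
  Unconnected: no audit gives 144 − 9 = 135; audit gives 255 − 130 = 125. No deviation. ✓
Both hold — the well-connected type sends audit.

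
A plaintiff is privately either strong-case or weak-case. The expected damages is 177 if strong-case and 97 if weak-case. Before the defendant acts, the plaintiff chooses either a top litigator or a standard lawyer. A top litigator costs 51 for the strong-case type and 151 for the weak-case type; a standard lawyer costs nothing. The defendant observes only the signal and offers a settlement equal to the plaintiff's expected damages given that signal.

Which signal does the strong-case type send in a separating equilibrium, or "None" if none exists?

top litigator

Try strong-case → top litigator, weak-case → standard lawyer:
  If types separate, top litigator earns payment 177 and standard lawyer earns 97.
  Strong-case: top litigator gives 177 − 51 = 126; standard lawyer gives 97 − 0 = 97. No deviation. ✓
  Weak-case: standard lawyer gives 97 − 0 = 97; top litigator gives 177 − 151 = 26. No deviation. ✓
Both hold — the strong-case type sends top litigator.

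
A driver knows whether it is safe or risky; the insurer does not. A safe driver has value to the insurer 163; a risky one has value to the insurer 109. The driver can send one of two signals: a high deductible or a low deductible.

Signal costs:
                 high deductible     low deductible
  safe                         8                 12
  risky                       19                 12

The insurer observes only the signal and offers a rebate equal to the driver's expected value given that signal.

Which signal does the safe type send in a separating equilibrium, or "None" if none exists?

Try safe → high deductible, risky → low deductible:
  If types separate, high deductible earns payment 163 and low deductible earns 109.
  Safe: high deductible gives 163 − 8 = 155; low deductible gives 109 − 12 = 97. No deviation. ✓
  Risky: low deductible gives 109 − 12 = 97; high deductible gives 163 − 19 = 144. Would deviate. ✗
Try safe → low deductible, risky → high deductible:
  If types separate, low deductible earns payment 163 and high deductible earns 109.
  Safe: low deductible gives 163 − 12 = 151; high deductible gives 109 − 8 = 101. No deviation. ✓
  Risky: high deductible gives 109 − 19 = 90; low deductible gives 163 − 12 = 151. Would deviate. ✗
Neither assignment is incentive-compatible.

None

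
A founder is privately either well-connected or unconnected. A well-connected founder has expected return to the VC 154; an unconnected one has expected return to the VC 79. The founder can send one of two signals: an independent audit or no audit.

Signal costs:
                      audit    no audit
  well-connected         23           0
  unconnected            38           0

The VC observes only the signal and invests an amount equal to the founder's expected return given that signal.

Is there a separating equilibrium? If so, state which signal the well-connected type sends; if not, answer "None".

None

Try well-connected → audit, unconnected → no audit:
  If types separate, audit earns payment 154 and no audit earns 79.
  Well-connected: audit gives 154 − 23 = 131; no audit gives 79 − 0 = 79. No deviation. ✓
  Unconnected: no audit gives 79 − 0 = 79; audit gives 154 − 38 = 116. Would deviate. ✗
Try well-connected → no audit, unconnected → audit:
  If types separate, no audit earns payment 154 and audit earns 79.
  Well-connected: no audit gives 154 − 0 = 154; audit gives 79 − 23 = 56. No deviation. ✓
  Unconnected: audit gives 79 − 38 = 41; no audit gives 154 − 0 = 154. Would deviate. ✗
Neither assignment is incentive-compatible.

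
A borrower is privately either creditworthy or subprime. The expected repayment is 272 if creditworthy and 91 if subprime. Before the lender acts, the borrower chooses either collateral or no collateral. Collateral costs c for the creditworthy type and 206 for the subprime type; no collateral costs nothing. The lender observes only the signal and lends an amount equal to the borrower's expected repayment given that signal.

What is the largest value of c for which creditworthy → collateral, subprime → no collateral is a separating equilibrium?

181

Under separation: collateral → creditworthy (pays 272); no collateral → subprime (pays 91).
Subprime: 91 − 0 = 91 ≥ 272 − 206 = 66. Holds regardless of c. ✓
Creditworthy: 272 − c ≥ 91 − 0, so c ≤ 272 − 91 = 181.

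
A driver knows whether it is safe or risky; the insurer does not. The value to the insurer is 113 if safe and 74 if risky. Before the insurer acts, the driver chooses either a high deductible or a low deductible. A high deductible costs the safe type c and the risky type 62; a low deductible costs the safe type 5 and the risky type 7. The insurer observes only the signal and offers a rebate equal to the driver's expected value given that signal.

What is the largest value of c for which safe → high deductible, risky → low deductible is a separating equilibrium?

Under separation: high deductible → safe (pays 113); low deductible → risky (pays 74).
Risky: 74 − 7 = 67 ≥ 113 − 62 = 51. Holds regardless of c. ✓
Safe: 113 − c ≥ 74 − 5, so c ≤ 113 − 69 = 44.

44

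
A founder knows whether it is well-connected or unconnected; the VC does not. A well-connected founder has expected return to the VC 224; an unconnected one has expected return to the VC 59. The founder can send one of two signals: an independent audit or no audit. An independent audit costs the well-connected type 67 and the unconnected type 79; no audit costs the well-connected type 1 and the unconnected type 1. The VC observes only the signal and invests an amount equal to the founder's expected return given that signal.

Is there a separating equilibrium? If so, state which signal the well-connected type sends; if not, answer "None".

None

Try well-connected → audit, unconnected → no audit:
  If types separate, audit earns payment 224 and no audit earns 59.
  Well-connected: audit gives 224 − 67 = 157; no audit gives 59 − 1 = 58. No deviation. ✓
  Unconnected: no audit gives 59 − 1 = 58; audit gives 224 − 79 = 145. Would deviate. ✗
Try well-connected → no audit, unconnected → audit:
  If types separate, no audit earns payment 224 and audit earns 59.
  Well-connected: no audit gives 224 − 1 = 223; audit gives 59 − 67 = -8. No deviation. ✓
  Unconnected: audit gives 59 − 79 = -20; no audit gives 224 − 1 = 223. Would deviate. ✗
Neither assignment is incentive-compatible.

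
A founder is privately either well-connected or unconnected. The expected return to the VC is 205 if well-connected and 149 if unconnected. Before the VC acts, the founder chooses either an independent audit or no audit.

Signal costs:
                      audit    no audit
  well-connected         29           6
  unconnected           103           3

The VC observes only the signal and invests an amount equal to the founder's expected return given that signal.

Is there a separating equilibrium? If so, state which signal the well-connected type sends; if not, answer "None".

audit

Try well-connected → audit, unconnected → no audit:
  Under separation the VC infers type exactly: audit → well-connected (pays 205), no audit → unconnected (pays 149).
  Well-connected: audit gives 205 − 29 = 176; no audit gives 149 − 6 = 143. No deviation. ✓
  Unconnected: no audit gives 149 − 3 = 146; audit gives 205 − 103 = 102. No deviation. ✓
Both hold — the well-connected type sends audit.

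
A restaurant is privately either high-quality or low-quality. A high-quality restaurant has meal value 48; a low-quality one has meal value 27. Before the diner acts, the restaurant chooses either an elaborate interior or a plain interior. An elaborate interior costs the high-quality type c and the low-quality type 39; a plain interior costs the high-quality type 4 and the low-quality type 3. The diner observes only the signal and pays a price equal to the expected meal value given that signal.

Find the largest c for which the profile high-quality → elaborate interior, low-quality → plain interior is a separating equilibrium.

Under separation: elaborate interior → high-quality (pays 48); plain interior → low-quality (pays 27).
Low-quality: 27 − 3 = 24 ≥ 48 − 39 = 9. Holds regardless of c. ✓
High-quality: 48 − c ≥ 27 − 4, so c ≤ 48 − 23 = 25.

25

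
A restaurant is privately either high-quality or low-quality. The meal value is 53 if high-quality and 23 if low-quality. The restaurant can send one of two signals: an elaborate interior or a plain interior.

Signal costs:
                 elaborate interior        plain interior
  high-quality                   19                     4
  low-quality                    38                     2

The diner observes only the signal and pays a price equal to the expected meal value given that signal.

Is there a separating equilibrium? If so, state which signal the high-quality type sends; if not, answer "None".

elaborate interior

Try high-quality → elaborate interior, low-quality → plain interior:
  Under separation the diner infers type exactly: elaborate interior → high-quality (pays 53), plain interior → low-quality (pays 23).
  High-quality: elaborate interior gives 53 − 19 = 34; plain interior gives 23 − 4 = 19. No deviation. ✓
  Low-quality: plain interior gives 23 − 2 = 21; elaborate interior gives 53 − 38 = 15. No deviation. ✓
Both hold — the high-quality type sends elaborate interior.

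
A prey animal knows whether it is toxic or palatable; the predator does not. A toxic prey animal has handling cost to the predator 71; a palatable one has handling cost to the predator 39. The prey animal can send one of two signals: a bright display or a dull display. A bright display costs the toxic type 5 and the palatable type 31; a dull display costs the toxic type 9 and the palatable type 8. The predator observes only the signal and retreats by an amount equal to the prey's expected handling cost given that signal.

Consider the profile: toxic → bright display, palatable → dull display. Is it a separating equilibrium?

If types separate, bright display earns payment 71 and dull display earns 39.
Toxic: bright display gives 71 − 5 = 66; dull display gives 39 − 9 = 30. No deviation. ✓
Palatable: dull display gives 39 − 8 = 31; bright display gives 71 − 31 = 40. Would deviate. ✗

No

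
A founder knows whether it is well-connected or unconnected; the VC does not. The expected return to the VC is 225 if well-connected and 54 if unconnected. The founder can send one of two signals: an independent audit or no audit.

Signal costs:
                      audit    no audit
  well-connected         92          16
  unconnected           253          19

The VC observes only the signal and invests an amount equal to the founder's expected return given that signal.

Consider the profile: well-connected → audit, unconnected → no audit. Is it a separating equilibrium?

Yes

If types separate, audit earns payment 225 and no audit earns 54.
Well-connected: audit gives 225 − 92 = 133; no audit gives 54 − 16 = 38. No deviation. ✓
Unconnected: no audit gives 54 − 19 = 35; audit gives 225 − 253 = -28. No deviation. ✓
Neither type gains from mimicking the other.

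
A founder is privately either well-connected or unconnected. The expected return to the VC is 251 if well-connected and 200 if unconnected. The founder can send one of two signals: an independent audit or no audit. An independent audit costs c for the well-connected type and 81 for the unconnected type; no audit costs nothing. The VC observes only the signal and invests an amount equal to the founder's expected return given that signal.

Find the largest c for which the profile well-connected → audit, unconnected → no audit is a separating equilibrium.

Under separation: audit → well-connected (pays 251); no audit → unconnected (pays 200).
Unconnected: 200 − 0 = 200 ≥ 251 − 81 = 170. Holds regardless of c. ✓
Well-connected: 251 − c ≥ 200 − 0, so c ≤ 251 − 200 = 51.

51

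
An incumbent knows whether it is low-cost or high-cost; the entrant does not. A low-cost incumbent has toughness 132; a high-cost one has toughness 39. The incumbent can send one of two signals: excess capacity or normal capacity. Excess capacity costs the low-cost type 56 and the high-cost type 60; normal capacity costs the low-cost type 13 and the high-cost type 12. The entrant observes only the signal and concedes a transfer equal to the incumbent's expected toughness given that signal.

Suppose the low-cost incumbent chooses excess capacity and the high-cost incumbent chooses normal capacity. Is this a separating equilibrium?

No

If types separate, excess capacity earns payment 132 and normal capacity earns 39.
Low-cost: excess capacity gives 132 − 56 = 76; normal capacity gives 39 − 13 = 26. No deviation. ✓
High-cost: normal capacity gives 39 − 12 = 27; excess capacity gives 132 − 60 = 72. Would deviate. ✗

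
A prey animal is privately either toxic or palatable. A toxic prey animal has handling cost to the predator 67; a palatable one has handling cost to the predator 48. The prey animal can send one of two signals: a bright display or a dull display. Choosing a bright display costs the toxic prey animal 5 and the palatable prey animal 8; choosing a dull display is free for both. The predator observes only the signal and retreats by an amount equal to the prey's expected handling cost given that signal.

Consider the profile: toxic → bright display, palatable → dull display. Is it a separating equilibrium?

No

If types separate, bright display earns payment 67 and dull display earns 48.
Toxic: bright display gives 67 − 5 = 62; dull display gives 48 − 0 = 48. No deviation. ✓
Palatable: dull display gives 48 − 0 = 48; bright display gives 67 − 8 = 59. Would deviate. ✗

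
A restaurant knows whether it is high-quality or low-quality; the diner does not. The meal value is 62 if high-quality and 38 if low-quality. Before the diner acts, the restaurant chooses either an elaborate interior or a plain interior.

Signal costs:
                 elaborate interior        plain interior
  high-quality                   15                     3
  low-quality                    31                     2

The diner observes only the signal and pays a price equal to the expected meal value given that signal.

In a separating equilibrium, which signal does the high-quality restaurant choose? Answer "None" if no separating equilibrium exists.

elaborate interior

Try high-quality → elaborate interior, low-quality → plain interior:
  If types separate, elaborate interior earns payment 62 and plain interior earns 38.
  High-quality: elaborate interior gives 62 − 15 = 47; plain interior gives 38 − 3 = 35. No deviation. ✓
  Low-quality: plain interior gives 38 − 2 = 36; elaborate interior gives 62 − 31 = 31. No deviation. ✓
Both hold — the high-quality type sends elaborate interior.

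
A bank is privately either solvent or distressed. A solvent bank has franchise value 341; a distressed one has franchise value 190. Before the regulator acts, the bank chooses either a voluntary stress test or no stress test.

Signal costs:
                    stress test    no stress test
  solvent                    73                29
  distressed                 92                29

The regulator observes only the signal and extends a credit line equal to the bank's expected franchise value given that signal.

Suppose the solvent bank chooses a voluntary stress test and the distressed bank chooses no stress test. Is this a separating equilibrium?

No

Under separation the regulator infers type exactly: stress test → solvent (pays 341), no stress test → distressed (pays 190).
Solvent: stress test gives 341 − 73 = 268; no stress test gives 190 − 29 = 161. No deviation. ✓
Distressed: no stress test gives 190 − 29 = 161; stress test gives 341 − 92 = 249. Would deviate. ✗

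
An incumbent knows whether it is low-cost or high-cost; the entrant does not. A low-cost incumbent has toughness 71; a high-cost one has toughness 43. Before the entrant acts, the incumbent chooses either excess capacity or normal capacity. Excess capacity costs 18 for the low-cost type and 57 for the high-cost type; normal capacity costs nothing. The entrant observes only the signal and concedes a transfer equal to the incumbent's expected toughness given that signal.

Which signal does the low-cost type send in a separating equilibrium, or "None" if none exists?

excess capacity

Try low-cost → excess capacity, high-cost → normal capacity:
  If types separate, excess capacity earns payment 71 and normal capacity earns 43.
  Low-cost: excess capacity gives 71 − 18 = 53; normal capacity gives 43 − 0 = 43. No deviation. ✓
  High-cost: normal capacity gives 43 − 0 = 43; excess capacity gives 71 − 57 = 14. No deviation. ✓
Both hold — the low-cost type sends excess capacity.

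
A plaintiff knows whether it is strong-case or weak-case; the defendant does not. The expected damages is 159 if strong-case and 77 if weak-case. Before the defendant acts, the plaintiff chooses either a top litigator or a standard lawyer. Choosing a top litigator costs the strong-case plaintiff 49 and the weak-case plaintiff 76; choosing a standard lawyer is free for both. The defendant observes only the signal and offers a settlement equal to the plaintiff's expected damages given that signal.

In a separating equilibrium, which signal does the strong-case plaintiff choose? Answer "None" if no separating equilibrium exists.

None

Try strong-case → top litigator, weak-case → standard lawyer:
  If types separate, top litigator earns payment 159 and standard lawyer earns 77.
  Strong-case: top litigator gives 159 − 49 = 110; standard lawyer gives 77 − 0 = 77. No deviation. ✓
  Weak-case: standard lawyer gives 77 − 0 = 77; top litigator gives 159 − 76 = 83. Would deviate. ✗
Try strong-case → standard lawyer, weak-case → top litigator:
  If types separate, standard lawyer earns payment 159 and top litigator earns 77.
  Strong-case: standard lawyer gives 159 − 0 = 159; top litigator gives 77 − 49 = 28. No deviation. ✓
  Weak-case: top litigator gives 77 − 76 = 1; standard lawyer gives 159 − 0 = 159. Would deviate. ✗
Neither assignment is incentive-compatible.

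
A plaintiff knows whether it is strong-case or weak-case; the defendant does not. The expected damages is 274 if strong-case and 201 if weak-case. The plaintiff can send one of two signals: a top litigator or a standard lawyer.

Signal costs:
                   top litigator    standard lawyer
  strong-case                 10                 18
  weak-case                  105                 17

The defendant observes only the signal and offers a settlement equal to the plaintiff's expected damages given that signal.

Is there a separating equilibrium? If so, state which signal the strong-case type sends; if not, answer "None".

top litigator

Try strong-case → top litigator, weak-case → standard lawyer:
  If types separate, top litigator earns payment 274 and standard lawyer earns 201.
  Strong-case: top litigator gives 274 − 10 = 264; standard lawyer gives 201 − 18 = 183. No deviation. ✓
  Weak-case: standard lawyer gives 201 − 17 = 184; top litigator gives 274 − 105 = 169. No deviation. ✓
Both hold — the strong-case type sends top litigator.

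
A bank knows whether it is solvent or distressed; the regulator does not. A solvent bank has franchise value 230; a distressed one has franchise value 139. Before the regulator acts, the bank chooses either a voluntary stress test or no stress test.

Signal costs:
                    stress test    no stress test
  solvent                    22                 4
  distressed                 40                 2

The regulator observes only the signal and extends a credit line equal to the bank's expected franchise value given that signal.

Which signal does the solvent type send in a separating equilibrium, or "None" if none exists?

Try solvent → stress test, distressed → no stress test:
  If types separate, stress test earns payment 230 and no stress test earns 139.
  Solvent: stress test gives 230 − 22 = 208; no stress test gives 139 − 4 = 135. No deviation. ✓
  Distressed: no stress test gives 139 − 2 = 137; stress test gives 230 − 40 = 190. Would deviate. ✗
Try solvent → no stress test, distressed → stress test:
  If types separate, no stress test earns payment 230 and stress test earns 139.
  Solvent: no stress test gives 230 − 4 = 226; stress test gives 139 − 22 = 117. No deviation. ✓
  Distressed: stress test gives 139 − 40 = 99; no stress test gives 230 − 2 = 228. Would deviate. ✗
Neither assignment is incentive-compatible.

None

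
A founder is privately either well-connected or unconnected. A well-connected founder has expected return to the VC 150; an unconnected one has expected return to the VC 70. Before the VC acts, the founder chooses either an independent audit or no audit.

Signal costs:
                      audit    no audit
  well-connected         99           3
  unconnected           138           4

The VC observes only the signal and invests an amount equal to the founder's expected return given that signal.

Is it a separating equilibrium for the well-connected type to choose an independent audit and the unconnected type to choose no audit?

Under separation the VC infers type exactly: audit → well-connected (pays 150), no audit → unconnected (pays 70).
Well-connected: audit gives 150 − 99 = 51; no audit gives 70 − 3 = 67. Would deviate. ✗
Unconnected: no audit gives 70 − 4 = 66; audit gives 150 − 138 = 12. No deviation. ✓

No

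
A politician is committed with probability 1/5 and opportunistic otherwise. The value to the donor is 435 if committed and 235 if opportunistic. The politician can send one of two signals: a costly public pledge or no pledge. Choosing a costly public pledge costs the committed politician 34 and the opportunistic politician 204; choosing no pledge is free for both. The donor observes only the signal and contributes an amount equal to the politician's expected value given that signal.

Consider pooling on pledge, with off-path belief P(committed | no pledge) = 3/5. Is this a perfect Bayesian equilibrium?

No

On the equilibrium path (pledge) the donor holds the prior 1/5 and pays 1/5·435 + 4/5·235 = 275. Off-path (no pledge) belief 3/5 gives 3/5·435 + 2/5·235 = 355.
Committed: pledge gives 275 − 34 = 241; no pledge gives 355 − 0 = 355. Deviates. ✗
Opportunistic: pledge gives 275 − 204 = 71; no pledge gives 355 − 0 = 355. Deviates. ✗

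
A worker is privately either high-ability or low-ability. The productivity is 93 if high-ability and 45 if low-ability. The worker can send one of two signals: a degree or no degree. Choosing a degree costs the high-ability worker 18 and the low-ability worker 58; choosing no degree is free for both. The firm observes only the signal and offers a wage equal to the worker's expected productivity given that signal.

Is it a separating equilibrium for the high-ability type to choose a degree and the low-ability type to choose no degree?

Yes

If types separate, degree earns payment 93 and no degree earns 45.
High-ability: degree gives 93 − 18 = 75; no degree gives 45 − 0 = 45. No deviation. ✓
Low-ability: no degree gives 45 − 0 = 45; degree gives 93 − 58 = 35. No deviation. ✓
Neither type gains from mimicking the other.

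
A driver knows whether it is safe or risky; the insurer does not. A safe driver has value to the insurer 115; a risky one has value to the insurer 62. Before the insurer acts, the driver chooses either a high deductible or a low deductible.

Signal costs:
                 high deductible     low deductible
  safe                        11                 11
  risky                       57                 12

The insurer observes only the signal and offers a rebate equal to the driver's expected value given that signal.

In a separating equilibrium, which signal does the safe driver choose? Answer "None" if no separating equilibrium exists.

None

Try safe → high deductible, risky → low deductible:
  If types separate, high deductible earns payment 115 and low deductible earns 62.
  Safe: high deductible gives 115 − 11 = 104; low deductible gives 62 − 11 = 51. No deviation. ✓
  Risky: low deductible gives 62 − 12 = 50; high deductible gives 115 − 57 = 58. Would deviate. ✗
Try safe → low deductible, risky → high deductible:
  If types separate, low deductible earns payment 115 and high deductible earns 62.
  Safe: low deductible gives 115 − 11 = 104; high deductible gives 62 − 11 = 51. No deviation. ✓
  Risky: high deductible gives 62 − 57 = 5; low deductible gives 115 − 12 = 103. Would deviate. ✗
Neither assignment is incentive-compatible.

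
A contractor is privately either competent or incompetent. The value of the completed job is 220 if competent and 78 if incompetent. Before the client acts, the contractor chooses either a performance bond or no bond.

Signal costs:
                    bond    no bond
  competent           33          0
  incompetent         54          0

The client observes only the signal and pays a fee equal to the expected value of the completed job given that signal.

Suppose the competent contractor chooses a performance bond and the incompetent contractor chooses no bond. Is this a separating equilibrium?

No

Under separation the client infers type exactly: bond → competent (pays 220), no bond → incompetent (pays 78).
Competent: bond gives 220 − 33 = 187; no bond gives 78 − 0 = 78. No deviation. ✓
Incompetent: no bond gives 78 − 0 = 78; bond gives 220 − 54 = 166. Would deviate. ✗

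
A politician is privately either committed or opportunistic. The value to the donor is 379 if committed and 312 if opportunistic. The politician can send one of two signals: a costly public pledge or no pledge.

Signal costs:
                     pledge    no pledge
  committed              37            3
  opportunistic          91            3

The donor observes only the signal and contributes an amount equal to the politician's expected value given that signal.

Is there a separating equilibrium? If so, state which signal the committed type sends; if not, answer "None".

Try committed → pledge, opportunistic → no pledge:
  Under separation the donor infers type exactly: pledge → committed (pays 379), no pledge → opportunistic (pays 312).
  Committed: pledge gives 379 − 37 = 342; no pledge gives 312 − 3 = 309. No deviation. ✓
  Opportunistic: no pledge gives 312 − 3 = 309; pledge gives 379 − 91 = 288. No deviation. ✓
Both hold — the committed type sends pledge.

pledge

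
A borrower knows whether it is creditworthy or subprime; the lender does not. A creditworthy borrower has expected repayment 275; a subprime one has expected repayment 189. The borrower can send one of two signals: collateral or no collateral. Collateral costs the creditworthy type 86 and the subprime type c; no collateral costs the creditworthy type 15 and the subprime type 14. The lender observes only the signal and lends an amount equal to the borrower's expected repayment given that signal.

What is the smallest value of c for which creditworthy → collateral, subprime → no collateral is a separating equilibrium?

100

Under separation: collateral → creditworthy (pays 275); no collateral → subprime (pays 189).
Creditworthy: 275 − 86 = 189 ≥ 189 − 15 = 174. Holds regardless of c. ✓
Subprime: 189 − 14 ≥ 275 − c, so c ≥ 275 − 175 = 100.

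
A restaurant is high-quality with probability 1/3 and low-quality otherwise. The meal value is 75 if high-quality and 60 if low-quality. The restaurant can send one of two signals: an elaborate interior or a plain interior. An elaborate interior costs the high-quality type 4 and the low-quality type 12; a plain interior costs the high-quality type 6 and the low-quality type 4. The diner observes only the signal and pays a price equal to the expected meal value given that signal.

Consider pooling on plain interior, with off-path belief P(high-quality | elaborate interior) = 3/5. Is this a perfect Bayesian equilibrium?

No

At the pooled signal (plain interior) the diner holds the prior 1/3 and pays 1/3·75 + 2/3·60 = 65. Off-path (elaborate interior) belief 3/5 gives 3/5·75 + 2/5·60 = 69.
High-quality: plain interior gives 65 − 6 = 59; elaborate interior gives 69 − 4 = 65. Deviates. ✗
Low-quality: plain interior gives 65 − 4 = 61; elaborate interior gives 69 − 12 = 57. Stays. ✓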